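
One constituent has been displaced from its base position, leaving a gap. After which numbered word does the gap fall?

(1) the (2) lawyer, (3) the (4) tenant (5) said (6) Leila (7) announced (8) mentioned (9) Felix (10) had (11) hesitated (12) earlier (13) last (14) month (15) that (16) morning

The displaced element is "the lawyer" (word 2).
It is linked across 2 clause boundaries (Ø → Ø).
It functions as the subject of "mentioned", so the gap sits immediately after word 7 ("announced").
Base order: The tenant said Leila announced that the lawyer mentioned Felix had hesitated earlier last month that morning.

7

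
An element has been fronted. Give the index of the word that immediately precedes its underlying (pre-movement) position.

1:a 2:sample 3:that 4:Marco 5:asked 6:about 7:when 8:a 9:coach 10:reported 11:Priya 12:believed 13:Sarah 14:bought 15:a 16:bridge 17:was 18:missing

6

The displaced element is "a sample" (word 2).
It functions as the object of the preposition "about" of "asked", so the gap sits immediately after word 6 ("about").
Base order: Marco asked about a sample when a coach reported Priya believed Sarah bought a bridge.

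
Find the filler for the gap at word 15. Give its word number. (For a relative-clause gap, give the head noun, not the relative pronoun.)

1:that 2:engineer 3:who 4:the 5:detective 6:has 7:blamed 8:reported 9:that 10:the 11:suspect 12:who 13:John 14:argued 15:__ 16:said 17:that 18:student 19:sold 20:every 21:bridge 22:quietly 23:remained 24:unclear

The gap at 15 is the subject of "said", inside a relative clause.
The relative pronoun is "who" (word 12); it is bound by the head noun immediately before it.
Its filler is the head noun "suspect", at word 11.

11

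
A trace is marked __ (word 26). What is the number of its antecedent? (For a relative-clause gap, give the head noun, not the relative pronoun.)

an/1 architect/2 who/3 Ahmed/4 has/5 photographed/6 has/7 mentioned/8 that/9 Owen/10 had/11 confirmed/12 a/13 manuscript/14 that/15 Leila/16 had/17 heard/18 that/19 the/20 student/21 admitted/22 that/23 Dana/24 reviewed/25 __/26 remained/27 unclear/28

14

The gap at 26 is the object of "reviewed", inside a relative clause.
The relative pronoun is "that" (word 15); it is bound by the head noun immediately before it.
Its filler is the head noun "manuscript", at word 14.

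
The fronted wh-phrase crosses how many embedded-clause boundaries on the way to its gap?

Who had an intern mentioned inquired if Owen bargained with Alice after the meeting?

"who" is extracted from the subject of "inquired".
Boundaries crossed, outermost first: [Ø] — 1 in total.

1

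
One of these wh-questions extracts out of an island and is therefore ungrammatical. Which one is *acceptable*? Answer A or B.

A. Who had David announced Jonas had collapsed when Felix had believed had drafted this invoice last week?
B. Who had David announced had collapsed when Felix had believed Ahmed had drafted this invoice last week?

B

In A, the wh-phrase is extracted from inside an adjunct island (introduced by "when"), which blocks movement.
In B, the extraction path crosses only that-complement boundaries, which are transparent.
So B is grammatical.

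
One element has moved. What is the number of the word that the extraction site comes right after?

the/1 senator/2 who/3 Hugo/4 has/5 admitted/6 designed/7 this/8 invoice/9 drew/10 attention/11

The displaced element is "the senator" (word 2).
It is linked across 1 clause boundary (Ø).
It functions as the subject of "designed", so the gap sits immediately after word 6 ("admitted").
Base order: Hugo has admitted that the senator designed this invoice.

6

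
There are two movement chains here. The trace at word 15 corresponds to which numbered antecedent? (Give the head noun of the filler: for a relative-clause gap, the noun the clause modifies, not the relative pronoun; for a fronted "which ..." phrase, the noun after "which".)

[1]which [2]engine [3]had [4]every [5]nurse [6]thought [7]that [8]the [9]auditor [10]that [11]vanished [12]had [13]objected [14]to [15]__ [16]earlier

2

The marked gap is the object of the preposition "to" of "objected".
Its filler is the fronted wh-phrase "which engine", at word 2.
(The other dependency links word 9 to a gap after word 10.)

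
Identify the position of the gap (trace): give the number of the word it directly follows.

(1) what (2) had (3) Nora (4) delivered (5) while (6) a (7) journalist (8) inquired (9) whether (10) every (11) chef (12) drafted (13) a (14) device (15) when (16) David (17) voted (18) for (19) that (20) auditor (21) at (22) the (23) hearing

4

The displaced element is "what" (word 1).
It functions as the direct object of "delivered", so the gap sits immediately after word 4 ("delivered").
Base order: Nora had delivered what while a journalist inquired whether every chef drafted a device when David voted for that auditor at the hearing.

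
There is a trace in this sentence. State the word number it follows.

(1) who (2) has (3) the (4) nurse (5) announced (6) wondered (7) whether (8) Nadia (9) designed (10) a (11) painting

5

The displaced element is "who" (word 1).
It is linked across 1 clause boundary (Ø).
It functions as the subject of "wondered", so the gap sits immediately after word 5 ("announced").
Base order: The nurse has announced that who wondered whether Nadia designed a painting.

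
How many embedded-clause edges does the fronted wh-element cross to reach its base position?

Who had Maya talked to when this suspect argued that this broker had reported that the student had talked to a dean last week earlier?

0

"who" originates inside the matrix clause — no clause boundary is crossed.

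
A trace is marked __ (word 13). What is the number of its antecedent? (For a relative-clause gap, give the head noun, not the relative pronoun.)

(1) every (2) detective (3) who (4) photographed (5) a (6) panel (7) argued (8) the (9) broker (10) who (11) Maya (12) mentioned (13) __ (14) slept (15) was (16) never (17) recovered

The gap at 13 is the subject of "slept", inside a relative clause.
The relative pronoun is "who" (word 10); it is bound by the head noun immediately before it.
Its filler is the head noun "broker", at word 9.

9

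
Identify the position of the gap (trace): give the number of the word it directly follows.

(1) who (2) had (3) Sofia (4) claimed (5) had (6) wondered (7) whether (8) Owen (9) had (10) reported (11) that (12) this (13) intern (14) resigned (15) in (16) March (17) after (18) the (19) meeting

4

The displaced element is "who" (word 1).
It is linked across 1 clause boundary (Ø).
It functions as the subject of "wondered", so the gap sits immediately after word 4 ("claimed").
Base order: Sofia had claimed that who had wondered whether Owen had reported that this intern resigned in March after the meeting.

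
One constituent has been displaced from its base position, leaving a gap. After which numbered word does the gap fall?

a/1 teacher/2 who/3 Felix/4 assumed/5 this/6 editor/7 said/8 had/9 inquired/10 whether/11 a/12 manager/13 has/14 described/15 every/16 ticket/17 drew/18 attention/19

The displaced element is "a teacher" (word 2).
It is linked across 2 clause boundaries (Ø → Ø).
It functions as the subject of "inquired", so the gap sits immediately after word 8 ("said").
Base order: Felix assumed this editor said a teacher had inquired whether a manager has described every ticket.

8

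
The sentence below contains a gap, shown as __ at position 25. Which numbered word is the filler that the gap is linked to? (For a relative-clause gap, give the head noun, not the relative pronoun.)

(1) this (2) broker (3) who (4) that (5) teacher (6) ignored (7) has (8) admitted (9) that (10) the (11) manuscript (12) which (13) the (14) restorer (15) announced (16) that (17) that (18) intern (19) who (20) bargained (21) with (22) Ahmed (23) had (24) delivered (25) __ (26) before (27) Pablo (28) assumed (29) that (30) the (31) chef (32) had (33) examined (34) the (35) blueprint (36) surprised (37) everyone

The gap at 25 is the object of "delivered", inside a relative clause.
The relative pronoun is "which" (word 12); it is bound by the head noun immediately before it.
Its filler is the head noun "manuscript", at word 11.

11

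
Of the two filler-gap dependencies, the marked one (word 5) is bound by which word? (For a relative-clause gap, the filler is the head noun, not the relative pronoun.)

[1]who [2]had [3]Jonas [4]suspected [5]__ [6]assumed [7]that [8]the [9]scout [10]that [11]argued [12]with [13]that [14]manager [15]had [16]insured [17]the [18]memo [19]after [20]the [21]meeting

1

The marked gap is the subject of "assumed".
Its filler is the fronted wh-phrase "who", at word 1.
(The other dependency links word 9 to a gap after word 10.)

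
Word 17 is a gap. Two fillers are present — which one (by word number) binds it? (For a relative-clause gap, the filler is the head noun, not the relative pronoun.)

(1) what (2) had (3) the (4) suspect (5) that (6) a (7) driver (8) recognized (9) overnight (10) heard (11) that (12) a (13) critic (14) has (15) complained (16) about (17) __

The marked gap is the object of the preposition "about" of "complained".
Its filler is the fronted wh-phrase "what", at word 1.
(The other dependency links word 4 to a gap after word 8.)

1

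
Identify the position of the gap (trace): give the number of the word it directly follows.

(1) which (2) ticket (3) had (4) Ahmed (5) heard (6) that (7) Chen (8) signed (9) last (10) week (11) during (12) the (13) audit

The displaced element is "which ticket" (word 2).
It is linked across 1 clause boundary (that).
It functions as the direct object of "signed", so the gap sits immediately after word 8 ("signed").
Base order: Ahmed had heard that Chen signed which ticket last week during the audit.

8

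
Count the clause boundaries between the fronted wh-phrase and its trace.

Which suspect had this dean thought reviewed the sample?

1

"which suspect" is extracted from the subject of "reviewed".
Boundaries crossed, outermost first: [Ø] — 1 in total.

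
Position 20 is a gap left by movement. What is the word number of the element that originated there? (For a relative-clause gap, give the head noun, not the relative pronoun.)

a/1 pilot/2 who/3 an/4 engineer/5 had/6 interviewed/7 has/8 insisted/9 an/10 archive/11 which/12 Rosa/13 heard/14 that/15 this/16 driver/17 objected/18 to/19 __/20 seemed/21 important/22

11

The gap at 20 is the prepositional object of "objected", inside a relative clause.
The relative pronoun is "which" (word 12); it is bound by the head noun immediately before it.
Its filler is the head noun "archive", at word 11.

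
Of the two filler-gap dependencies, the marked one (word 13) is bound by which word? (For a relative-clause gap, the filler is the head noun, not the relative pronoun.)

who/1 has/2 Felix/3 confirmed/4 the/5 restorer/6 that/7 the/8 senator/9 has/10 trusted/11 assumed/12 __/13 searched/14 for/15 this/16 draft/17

1

The marked gap is the subject of "searched".
Its filler is the fronted wh-phrase "who", at word 1.
(The other dependency links word 6 to a gap after word 11.)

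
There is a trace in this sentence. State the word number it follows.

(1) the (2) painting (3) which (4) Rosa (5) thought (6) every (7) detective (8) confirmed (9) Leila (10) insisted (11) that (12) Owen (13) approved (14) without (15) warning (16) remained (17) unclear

The displaced element is "the painting" (word 2).
It is linked across 3 clause boundaries (Ø → Ø → that).
It functions as the direct object of "approved", so the gap sits immediately after word 13 ("approved").
Base order: Rosa thought every detective confirmed Leila insisted that Owen approved the painting without warning.

13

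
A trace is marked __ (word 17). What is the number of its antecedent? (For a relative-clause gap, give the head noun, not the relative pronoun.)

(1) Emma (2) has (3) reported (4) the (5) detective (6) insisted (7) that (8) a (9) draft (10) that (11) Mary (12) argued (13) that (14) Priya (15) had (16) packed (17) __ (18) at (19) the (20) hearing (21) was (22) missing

9

The gap at 17 is the object of "packed", inside a relative clause.
The relative pronoun is "that" (word 10); it is bound by the head noun immediately before it.
Its filler is the head noun "draft", at word 9.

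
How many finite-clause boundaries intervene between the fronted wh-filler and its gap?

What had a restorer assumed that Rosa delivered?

1

"what" is extracted from the object of "delivered".
Boundaries crossed, outermost first: [that] — 1 in total.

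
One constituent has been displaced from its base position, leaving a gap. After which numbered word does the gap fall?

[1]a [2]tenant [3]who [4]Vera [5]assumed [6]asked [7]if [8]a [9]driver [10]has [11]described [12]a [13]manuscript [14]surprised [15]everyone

5

The displaced element is "a tenant" (word 2).
It is linked across 1 clause boundary (Ø).
It functions as the subject of "asked", so the gap sits immediately after word 5 ("assumed").
Base order: Vera assumed that a tenant asked if a driver has described a manuscript.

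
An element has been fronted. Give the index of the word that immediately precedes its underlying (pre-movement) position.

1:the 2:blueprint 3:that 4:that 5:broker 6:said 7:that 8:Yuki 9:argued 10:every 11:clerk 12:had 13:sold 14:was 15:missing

The displaced element is "the blueprint" (word 2).
It is linked across 2 clause boundaries (that → Ø).
It functions as the direct object of "sold", so the gap sits immediately after word 13 ("sold").
Base order: That broker said that Yuki argued every clerk had sold the blueprint.

13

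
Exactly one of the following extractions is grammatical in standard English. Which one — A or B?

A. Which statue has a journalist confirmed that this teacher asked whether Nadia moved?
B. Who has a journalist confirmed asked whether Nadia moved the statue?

B

In A, the wh-phrase is extracted from inside a wh-island (introduced by "whether"), which blocks movement.
In B, the extraction path crosses only that-complement boundaries, which are transparent.
So B is grammatical.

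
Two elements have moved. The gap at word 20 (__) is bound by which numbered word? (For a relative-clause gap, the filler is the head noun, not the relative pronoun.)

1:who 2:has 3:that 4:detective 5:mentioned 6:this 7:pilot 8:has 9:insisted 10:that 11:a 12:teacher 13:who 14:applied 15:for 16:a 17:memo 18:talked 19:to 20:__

The marked gap is the object of the preposition "to" of "talked".
Its filler is the fronted wh-phrase "who", at word 1.
(The other dependency links word 12 to a gap after word 13.)

1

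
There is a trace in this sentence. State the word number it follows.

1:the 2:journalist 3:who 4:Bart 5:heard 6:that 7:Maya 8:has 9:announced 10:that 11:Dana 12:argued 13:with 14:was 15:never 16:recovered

13

The displaced element is "the journalist" (word 2).
It is linked across 2 clause boundaries (that → that).
It functions as the object of the preposition "with" of "argued", so the gap sits immediately after word 13 ("with").
Base order: Bart heard that Maya has announced that Dana argued with the journalist.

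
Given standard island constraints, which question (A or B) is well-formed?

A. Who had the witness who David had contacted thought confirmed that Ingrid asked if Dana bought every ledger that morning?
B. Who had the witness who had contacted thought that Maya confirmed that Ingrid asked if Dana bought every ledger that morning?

In B, the wh-phrase is extracted from inside a complex-NP island (relative clause) (introduced by "who"), which blocks movement.
In A, the extraction path crosses only that-complement boundaries, which are transparent.
So A is grammatical.

A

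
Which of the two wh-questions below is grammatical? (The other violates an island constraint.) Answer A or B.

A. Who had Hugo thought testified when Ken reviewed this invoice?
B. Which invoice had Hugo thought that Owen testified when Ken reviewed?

In B, the wh-phrase is extracted from inside an adjunct island (introduced by "when"), which blocks movement.
In A, the extraction path crosses only that-complement boundaries, which are transparent.
So A is grammatical.

A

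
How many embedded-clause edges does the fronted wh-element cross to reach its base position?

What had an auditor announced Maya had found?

"what" is extracted from the object of "found".
Boundaries crossed, outermost first: [Ø] — 1 in total.

1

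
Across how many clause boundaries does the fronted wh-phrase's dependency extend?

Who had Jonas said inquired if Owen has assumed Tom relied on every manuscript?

"who" is extracted from the subject of "inquired".
Boundaries crossed, outermost first: [Ø] — 1 in total.

1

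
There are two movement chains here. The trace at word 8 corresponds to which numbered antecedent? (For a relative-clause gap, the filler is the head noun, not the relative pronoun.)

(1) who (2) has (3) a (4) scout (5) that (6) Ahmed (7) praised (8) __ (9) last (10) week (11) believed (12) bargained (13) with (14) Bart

4

The marked gap is inside the relative clause, the direct object of "praised".
Its filler is the head noun "scout" (via "that"), at word 4.
(The other dependency links word 1 to a gap after word 11.)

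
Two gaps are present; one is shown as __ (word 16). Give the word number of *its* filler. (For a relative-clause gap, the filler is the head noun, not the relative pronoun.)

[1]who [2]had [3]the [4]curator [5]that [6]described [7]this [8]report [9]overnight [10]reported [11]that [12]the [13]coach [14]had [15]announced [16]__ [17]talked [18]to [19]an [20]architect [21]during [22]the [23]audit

1

The marked gap is the subject of "talked".
Its filler is the fronted wh-phrase "who", at word 1.
(The other dependency links word 4 to a gap after word 5.)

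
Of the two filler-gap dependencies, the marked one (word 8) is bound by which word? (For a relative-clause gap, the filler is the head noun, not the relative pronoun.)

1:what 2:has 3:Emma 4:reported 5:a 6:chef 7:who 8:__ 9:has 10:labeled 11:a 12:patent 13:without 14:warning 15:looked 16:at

6

The marked gap is inside the relative clause, the subject of "labeled".
Its filler is the head noun "chef" (via "who"), at word 6.
(The other dependency links word 1 to a gap after word 16.)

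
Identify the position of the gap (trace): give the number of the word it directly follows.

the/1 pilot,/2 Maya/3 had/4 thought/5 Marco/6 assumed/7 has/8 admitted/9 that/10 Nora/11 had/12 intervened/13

The displaced element is "the pilot" (word 2).
It is linked across 2 clause boundaries (Ø → Ø).
It functions as the subject of "admitted", so the gap sits immediately after word 7 ("assumed").
Base order: Maya had thought Marco assumed that the pilot has admitted that Nora had intervened.

7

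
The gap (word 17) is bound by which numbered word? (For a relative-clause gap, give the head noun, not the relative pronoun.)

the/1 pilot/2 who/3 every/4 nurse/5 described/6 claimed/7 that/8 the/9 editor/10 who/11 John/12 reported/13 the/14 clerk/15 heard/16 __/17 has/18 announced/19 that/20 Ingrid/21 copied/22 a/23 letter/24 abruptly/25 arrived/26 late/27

The gap at 17 is the subject of "announced", inside a relative clause.
The relative pronoun is "who" (word 11); it is bound by the head noun immediately before it.
Its filler is the head noun "editor", at word 10.

10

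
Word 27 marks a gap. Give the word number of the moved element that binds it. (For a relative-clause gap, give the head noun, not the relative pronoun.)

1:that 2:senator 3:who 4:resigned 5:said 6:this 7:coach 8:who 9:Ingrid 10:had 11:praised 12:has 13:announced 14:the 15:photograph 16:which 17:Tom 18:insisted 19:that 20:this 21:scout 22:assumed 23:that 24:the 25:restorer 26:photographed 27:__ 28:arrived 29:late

15

The gap at 27 is the object of "photographed", inside a relative clause.
The relative pronoun is "which" (word 16); it is bound by the head noun immediately before it.
Its filler is the head noun "photograph", at word 15.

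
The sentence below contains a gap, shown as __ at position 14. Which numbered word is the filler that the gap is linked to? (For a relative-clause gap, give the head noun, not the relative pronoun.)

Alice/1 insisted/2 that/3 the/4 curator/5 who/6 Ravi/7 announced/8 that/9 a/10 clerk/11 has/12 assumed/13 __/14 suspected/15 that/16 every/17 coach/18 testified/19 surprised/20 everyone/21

5

The gap at 14 is the subject of "suspected", inside a relative clause.
The relative pronoun is "who" (word 6); it is bound by the head noun immediately before it.
Its filler is the head noun "curator", at word 5.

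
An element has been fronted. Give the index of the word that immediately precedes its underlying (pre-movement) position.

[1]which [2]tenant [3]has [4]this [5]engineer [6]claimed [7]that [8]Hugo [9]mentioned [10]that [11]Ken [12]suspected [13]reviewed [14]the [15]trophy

12

The displaced element is "which tenant" (word 2).
It is linked across 3 clause boundaries (that → that → Ø).
It functions as the subject of "reviewed", so the gap sits immediately after word 12 ("suspected").
Base order: This engineer has claimed that Hugo mentioned that Ken suspected which tenant reviewed the trophy.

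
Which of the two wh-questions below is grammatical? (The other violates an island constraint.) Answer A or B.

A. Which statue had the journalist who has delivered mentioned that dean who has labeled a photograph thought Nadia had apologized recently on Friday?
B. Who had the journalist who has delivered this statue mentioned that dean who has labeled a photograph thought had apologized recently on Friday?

B

In A, the wh-phrase is extracted from inside a complex-NP island (relative clause) (introduced by "who"), which blocks movement.
In B, the extraction path crosses only that-complement boundaries, which are transparent.
So B is grammatical.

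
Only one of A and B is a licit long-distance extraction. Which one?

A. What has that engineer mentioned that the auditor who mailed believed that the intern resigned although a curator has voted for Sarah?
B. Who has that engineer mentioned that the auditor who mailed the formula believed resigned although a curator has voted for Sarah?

In A, the wh-phrase is extracted from inside a complex-NP island (relative clause) (introduced by "who"), which blocks movement.
In B, the extraction path crosses only that-complement boundaries, which are transparent.
So B is grammatical.

B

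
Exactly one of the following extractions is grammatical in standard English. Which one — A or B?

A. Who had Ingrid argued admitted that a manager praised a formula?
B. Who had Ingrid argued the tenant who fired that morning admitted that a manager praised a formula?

A

In B, the wh-phrase is extracted from inside a complex-NP island (relative clause) (introduced by "who"), which blocks movement.
In A, the extraction path crosses only that-complement boundaries, which are transparent.
So A is grammatical.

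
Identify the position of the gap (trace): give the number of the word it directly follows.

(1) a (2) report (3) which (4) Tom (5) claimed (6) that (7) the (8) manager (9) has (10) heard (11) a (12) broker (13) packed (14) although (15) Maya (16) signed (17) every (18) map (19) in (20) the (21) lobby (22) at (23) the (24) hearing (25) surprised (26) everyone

The displaced element is "a report" (word 2).
It is linked across 2 clause boundaries (that → Ø).
It functions as the direct object of "packed", so the gap sits immediately after word 13 ("packed").
Base order: Tom claimed that the manager has heard a broker packed a report although Maya signed every map in the lobby at the hearing.

13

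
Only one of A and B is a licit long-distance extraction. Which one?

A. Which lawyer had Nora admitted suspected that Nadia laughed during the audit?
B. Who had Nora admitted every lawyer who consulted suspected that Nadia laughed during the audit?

In B, the wh-phrase is extracted from inside a complex-NP island (relative clause) (introduced by "who"), which blocks movement.
In A, the extraction path crosses only that-complement boundaries, which are transparent.
So A is grammatical.

A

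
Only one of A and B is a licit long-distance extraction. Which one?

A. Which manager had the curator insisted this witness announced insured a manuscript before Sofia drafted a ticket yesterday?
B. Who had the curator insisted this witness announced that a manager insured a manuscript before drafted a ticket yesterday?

In B, the wh-phrase is extracted from inside an adjunct island (introduced by "before"), which blocks movement.
In A, the extraction path crosses only that-complement boundaries, which are transparent.
So A is grammatical.

A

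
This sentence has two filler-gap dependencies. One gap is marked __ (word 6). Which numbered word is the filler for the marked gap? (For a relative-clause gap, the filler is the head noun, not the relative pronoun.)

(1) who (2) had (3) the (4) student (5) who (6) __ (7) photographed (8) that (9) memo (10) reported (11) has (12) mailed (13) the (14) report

4

The marked gap is inside the relative clause, the subject of "photographed".
Its filler is the head noun "student" (via "who"), at word 4.
(The other dependency links word 1 to a gap after word 10.)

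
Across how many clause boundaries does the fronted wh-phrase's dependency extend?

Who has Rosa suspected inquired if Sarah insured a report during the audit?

1

"who" is extracted from the subject of "inquired".
Boundaries crossed, outermost first: [Ø] — 1 in total.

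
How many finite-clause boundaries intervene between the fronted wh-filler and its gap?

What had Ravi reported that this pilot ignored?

"what" is extracted from the object of "ignored".
Boundaries crossed, outermost first: [that] — 1 in total.

1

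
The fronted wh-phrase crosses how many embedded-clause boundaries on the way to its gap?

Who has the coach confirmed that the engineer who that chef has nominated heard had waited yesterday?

2

"who" is extracted from the subject of "waited".
Boundaries crossed, outermost first: [that], [Ø] — 2 in total.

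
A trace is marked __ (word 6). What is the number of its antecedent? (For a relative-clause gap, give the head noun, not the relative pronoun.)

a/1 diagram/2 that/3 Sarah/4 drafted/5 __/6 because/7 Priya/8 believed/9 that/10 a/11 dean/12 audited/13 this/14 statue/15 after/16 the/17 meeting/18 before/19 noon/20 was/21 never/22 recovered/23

The gap at 6 is the object of "drafted", inside a relative clause.
The relative pronoun is "that" (word 3); it is bound by the head noun immediately before it.
Its filler is the head noun "diagram", at word 2.

2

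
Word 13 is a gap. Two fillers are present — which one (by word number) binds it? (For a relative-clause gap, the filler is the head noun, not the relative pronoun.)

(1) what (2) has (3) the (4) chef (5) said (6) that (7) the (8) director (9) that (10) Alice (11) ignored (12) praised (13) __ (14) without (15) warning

The marked gap is the direct object of "praised".
Its filler is the fronted wh-phrase "what", at word 1.
(The other dependency links word 8 to a gap after word 11.)

1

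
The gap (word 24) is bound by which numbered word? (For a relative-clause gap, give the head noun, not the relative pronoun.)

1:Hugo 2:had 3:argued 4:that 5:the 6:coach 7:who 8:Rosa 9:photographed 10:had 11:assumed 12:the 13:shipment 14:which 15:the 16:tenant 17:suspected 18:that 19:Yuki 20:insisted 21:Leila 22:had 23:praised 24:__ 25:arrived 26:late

The gap at 24 is the object of "praised", inside a relative clause.
The relative pronoun is "which" (word 14); it is bound by the head noun immediately before it.
Its filler is the head noun "shipment", at word 13.

13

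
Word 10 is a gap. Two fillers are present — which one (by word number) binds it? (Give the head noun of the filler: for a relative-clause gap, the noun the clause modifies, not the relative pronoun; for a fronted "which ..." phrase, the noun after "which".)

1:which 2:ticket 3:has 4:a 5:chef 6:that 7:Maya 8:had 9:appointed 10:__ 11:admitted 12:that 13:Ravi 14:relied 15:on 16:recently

5

The marked gap is inside the relative clause, the direct object of "appointed".
Its filler is the head noun "chef" (via "that"), at word 5.
(The other dependency links word 2 to a gap after word 15.)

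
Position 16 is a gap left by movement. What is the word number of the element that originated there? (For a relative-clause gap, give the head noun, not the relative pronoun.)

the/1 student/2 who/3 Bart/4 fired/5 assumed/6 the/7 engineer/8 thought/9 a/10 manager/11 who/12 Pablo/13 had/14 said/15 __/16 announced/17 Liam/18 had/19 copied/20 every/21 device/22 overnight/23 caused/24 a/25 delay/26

11

The gap at 16 is the subject of "announced", inside a relative clause.
The relative pronoun is "who" (word 12); it is bound by the head noun immediately before it.
Its filler is the head noun "manager", at word 11.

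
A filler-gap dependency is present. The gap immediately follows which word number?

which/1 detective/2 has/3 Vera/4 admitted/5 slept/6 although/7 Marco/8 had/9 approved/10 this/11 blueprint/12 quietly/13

5

The displaced element is "which detective" (word 2).
It is linked across 1 clause boundary (Ø).
It functions as the subject of "slept", so the gap sits immediately after word 5 ("admitted").
Base order: Vera has admitted which detective slept although Marco had approved this blueprint quietly.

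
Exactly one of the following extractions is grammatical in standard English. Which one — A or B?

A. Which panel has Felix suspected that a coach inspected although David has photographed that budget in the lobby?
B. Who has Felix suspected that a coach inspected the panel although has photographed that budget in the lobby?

In B, the wh-phrase is extracted from inside an adjunct island (introduced by "although"), which blocks movement.
In A, the extraction path crosses only that-complement boundaries, which are transparent.
So A is grammatical.

A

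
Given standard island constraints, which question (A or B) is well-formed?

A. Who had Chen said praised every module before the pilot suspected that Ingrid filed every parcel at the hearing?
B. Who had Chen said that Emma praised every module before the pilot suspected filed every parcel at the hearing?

In B, the wh-phrase is extracted from inside an adjunct island (introduced by "before"), which blocks movement.
In A, the extraction path crosses only that-complement boundaries, which are transparent.
So A is grammatical.

A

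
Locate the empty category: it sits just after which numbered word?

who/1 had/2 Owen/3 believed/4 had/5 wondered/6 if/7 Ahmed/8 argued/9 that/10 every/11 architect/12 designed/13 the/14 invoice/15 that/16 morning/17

The displaced element is "who" (word 1).
It is linked across 1 clause boundary (Ø).
It functions as the subject of "wondered", so the gap sits immediately after word 4 ("believed").
Base order: Owen had believed that who had wondered if Ahmed argued that every architect designed the invoice that morning.

4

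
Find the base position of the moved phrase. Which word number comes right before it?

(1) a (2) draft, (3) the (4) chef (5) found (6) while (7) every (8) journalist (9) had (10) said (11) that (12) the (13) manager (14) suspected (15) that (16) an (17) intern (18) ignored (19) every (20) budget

5

The displaced element is "a draft" (word 2).
It functions as the direct object of "found", so the gap sits immediately after word 5 ("found").
Base order: The chef found a draft while every journalist had said that the manager suspected that an intern ignored every budget.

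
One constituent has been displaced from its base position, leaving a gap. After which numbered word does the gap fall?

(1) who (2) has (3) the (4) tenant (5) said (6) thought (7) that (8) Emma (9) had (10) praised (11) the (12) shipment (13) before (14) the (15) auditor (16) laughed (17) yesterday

The displaced element is "who" (word 1).
It is linked across 1 clause boundary (Ø).
It functions as the subject of "thought", so the gap sits immediately after word 5 ("said").
Base order: The tenant has said that who thought that Emma had praised the shipment before the auditor laughed yesterday.

5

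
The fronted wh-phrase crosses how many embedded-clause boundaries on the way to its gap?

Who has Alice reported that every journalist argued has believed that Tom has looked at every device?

"who" is extracted from the subject of "believed".
Boundaries crossed, outermost first: [that], [Ø] — 2 in total.

2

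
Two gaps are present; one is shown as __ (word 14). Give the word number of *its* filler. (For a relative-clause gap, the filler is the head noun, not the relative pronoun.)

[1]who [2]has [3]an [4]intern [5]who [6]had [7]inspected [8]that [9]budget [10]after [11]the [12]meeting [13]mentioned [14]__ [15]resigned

The marked gap is the subject of "resigned".
Its filler is the fronted wh-phrase "who", at word 1.
(The other dependency links word 4 to a gap after word 5.)

1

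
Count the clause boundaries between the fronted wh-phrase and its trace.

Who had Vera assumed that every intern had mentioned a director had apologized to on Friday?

2

"who" is extracted from the PP object of "apologized".
Boundaries crossed, outermost first: [that], [Ø] — 2 in total.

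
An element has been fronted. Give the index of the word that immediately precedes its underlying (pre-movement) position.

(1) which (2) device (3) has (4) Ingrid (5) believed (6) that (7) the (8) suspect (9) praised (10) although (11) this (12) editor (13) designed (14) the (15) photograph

The displaced element is "which device" (word 2).
It is linked across 1 clause boundary (that).
It functions as the direct object of "praised", so the gap sits immediately after word 9 ("praised").
Base order: Ingrid has believed that the suspect praised which device although this editor designed the photograph.

9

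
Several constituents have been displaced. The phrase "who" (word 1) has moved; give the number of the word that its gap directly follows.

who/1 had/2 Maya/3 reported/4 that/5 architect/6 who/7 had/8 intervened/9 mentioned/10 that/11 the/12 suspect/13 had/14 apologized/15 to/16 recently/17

16

The displaced element is "who" (word 1).
It is linked across 2 clause boundaries (Ø → that).
It functions as the object of the preposition "to" of "apologized", so the gap sits immediately after word 16 ("to").
Base order: Maya had reported that architect who had intervened mentioned that the suspect had apologized to who recently.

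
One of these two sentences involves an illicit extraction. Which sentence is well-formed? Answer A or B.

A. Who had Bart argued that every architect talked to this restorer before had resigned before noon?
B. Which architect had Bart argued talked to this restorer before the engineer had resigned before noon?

B

In A, the wh-phrase is extracted from inside an adjunct island (introduced by "before"), which blocks movement.
In B, the extraction path crosses only that-complement boundaries, which are transparent.
So B is grammatical.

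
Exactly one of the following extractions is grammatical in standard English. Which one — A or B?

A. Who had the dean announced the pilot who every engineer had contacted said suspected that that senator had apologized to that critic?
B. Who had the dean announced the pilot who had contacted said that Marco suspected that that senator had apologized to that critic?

A

In B, the wh-phrase is extracted from inside a complex-NP island (relative clause) (introduced by "who"), which blocks movement.
In A, the extraction path crosses only that-complement boundaries, which are transparent.
So A is grammatical.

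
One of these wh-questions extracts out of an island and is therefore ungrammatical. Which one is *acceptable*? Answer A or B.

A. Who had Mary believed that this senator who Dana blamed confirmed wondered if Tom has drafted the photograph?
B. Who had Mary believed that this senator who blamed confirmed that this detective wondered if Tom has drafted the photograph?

A

In B, the wh-phrase is extracted from inside a complex-NP island (relative clause) (introduced by "who"), which blocks movement.
In A, the extraction path crosses only that-complement boundaries, which are transparent.
So A is grammatical.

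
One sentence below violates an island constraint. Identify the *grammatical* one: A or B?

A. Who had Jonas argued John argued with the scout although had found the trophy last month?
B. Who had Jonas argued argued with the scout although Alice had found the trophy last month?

In A, the wh-phrase is extracted from inside an adjunct island (introduced by "although"), which blocks movement.
In B, the extraction path crosses only that-complement boundaries, which are transparent.
So B is grammatical.

B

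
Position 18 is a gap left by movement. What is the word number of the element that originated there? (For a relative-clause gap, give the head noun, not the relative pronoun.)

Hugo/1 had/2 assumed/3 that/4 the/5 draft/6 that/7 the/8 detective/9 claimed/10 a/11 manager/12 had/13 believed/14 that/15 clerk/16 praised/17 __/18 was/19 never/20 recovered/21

6

The gap at 18 is the object of "praised", inside a relative clause.
The relative pronoun is "that" (word 7); it is bound by the head noun immediately before it.
Its filler is the head noun "draft", at word 6.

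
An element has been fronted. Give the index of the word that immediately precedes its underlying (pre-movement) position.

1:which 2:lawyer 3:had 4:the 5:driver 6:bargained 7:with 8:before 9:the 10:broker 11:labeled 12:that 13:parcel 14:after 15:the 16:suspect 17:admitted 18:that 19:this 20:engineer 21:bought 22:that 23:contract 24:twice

The displaced element is "which lawyer" (word 2).
It functions as the object of the preposition "with" of "bargained", so the gap sits immediately after word 7 ("with").
Base order: The driver had bargained with which lawyer before the broker labeled that parcel after the suspect admitted that this engineer bought that contract twice.

7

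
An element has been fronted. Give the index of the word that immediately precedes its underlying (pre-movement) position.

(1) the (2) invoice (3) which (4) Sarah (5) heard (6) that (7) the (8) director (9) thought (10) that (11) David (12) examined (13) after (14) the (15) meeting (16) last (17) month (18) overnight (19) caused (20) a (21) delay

The displaced element is "the invoice" (word 2).
It is linked across 2 clause boundaries (that → that).
It functions as the direct object of "examined", so the gap sits immediately after word 12 ("examined").
Base order: Sarah heard that the director thought that David examined the invoice after the meeting last month overnight.

12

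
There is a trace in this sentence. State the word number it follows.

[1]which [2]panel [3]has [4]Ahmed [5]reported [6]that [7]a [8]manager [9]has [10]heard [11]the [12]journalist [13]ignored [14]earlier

13

The displaced element is "which panel" (word 2).
It is linked across 2 clause boundaries (that → Ø).
It functions as the direct object of "ignored", so the gap sits immediately after word 13 ("ignored").
Base order: Ahmed has reported that a manager has heard the journalist ignored which panel earlier.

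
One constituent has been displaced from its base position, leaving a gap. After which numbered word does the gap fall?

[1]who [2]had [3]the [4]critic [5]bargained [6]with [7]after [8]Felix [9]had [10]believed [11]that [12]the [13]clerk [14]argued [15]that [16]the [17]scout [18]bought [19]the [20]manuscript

6

The displaced element is "who" (word 1).
It functions as the object of the preposition "with" of "bargained", so the gap sits immediately after word 6 ("with").
Base order: The critic had bargained with who after Felix had believed that the clerk argued that the scout bought the manuscript.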